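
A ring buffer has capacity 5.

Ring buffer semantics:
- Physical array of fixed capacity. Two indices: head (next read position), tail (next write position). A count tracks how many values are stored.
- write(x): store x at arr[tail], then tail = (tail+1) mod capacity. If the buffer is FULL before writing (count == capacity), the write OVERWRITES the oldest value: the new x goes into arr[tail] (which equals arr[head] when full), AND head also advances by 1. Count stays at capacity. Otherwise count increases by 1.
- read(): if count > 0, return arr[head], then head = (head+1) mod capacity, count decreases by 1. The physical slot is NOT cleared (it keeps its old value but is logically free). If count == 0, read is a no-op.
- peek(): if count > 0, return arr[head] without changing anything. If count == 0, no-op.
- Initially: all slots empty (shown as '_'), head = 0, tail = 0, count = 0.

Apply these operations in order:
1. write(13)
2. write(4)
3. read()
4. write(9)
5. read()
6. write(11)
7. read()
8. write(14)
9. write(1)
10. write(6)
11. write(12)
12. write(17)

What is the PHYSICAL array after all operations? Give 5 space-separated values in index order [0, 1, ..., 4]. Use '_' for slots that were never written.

After op 1 (write(13)): arr=[13 _ _ _ _] head=0 tail=1 count=1
After op 2 (write(4)): arr=[13 4 _ _ _] head=0 tail=2 count=2
After op 3 (read()): arr=[13 4 _ _ _] head=1 tail=2 count=1
After op 4 (write(9)): arr=[13 4 9 _ _] head=1 tail=3 count=2
After op 5 (read()): arr=[13 4 9 _ _] head=2 tail=3 count=1
After op 6 (write(11)): arr=[13 4 9 11 _] head=2 tail=4 count=2
After op 7 (read()): arr=[13 4 9 11 _] head=3 tail=4 count=1
After op 8 (write(14)): arr=[13 4 9 11 14] head=3 tail=0 count=2
After op 9 (write(1)): arr=[1 4 9 11 14] head=3 tail=1 count=3
After op 10 (write(6)): arr=[1 6 9 11 14] head=3 tail=2 count=4
After op 11 (write(12)): arr=[1 6 12 11 14] head=3 tail=3 count=5
After op 12 (write(17)): arr=[1 6 12 17 14] head=4 tail=4 count=5

Answer: 1 6 12 17 14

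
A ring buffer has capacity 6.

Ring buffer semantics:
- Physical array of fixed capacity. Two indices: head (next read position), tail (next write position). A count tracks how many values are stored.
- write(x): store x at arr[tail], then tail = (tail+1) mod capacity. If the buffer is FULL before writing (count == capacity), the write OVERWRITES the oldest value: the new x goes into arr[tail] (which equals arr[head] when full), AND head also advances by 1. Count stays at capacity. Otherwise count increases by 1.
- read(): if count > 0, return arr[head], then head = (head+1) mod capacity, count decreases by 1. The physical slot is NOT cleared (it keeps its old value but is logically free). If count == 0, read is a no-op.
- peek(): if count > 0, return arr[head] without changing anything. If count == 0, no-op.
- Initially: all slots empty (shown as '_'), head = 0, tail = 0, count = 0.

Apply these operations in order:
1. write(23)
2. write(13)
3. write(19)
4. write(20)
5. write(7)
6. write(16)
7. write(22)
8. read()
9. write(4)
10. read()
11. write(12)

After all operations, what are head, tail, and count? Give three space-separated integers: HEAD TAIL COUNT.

After op 1 (write(23)): arr=[23 _ _ _ _ _] head=0 tail=1 count=1
After op 2 (write(13)): arr=[23 13 _ _ _ _] head=0 tail=2 count=2
After op 3 (write(19)): arr=[23 13 19 _ _ _] head=0 tail=3 count=3
After op 4 (write(20)): arr=[23 13 19 20 _ _] head=0 tail=4 count=4
After op 5 (write(7)): arr=[23 13 19 20 7 _] head=0 tail=5 count=5
After op 6 (write(16)): arr=[23 13 19 20 7 16] head=0 tail=0 count=6
After op 7 (write(22)): arr=[22 13 19 20 7 16] head=1 tail=1 count=6
After op 8 (read()): arr=[22 13 19 20 7 16] head=2 tail=1 count=5
After op 9 (write(4)): arr=[22 4 19 20 7 16] head=2 tail=2 count=6
After op 10 (read()): arr=[22 4 19 20 7 16] head=3 tail=2 count=5
After op 11 (write(12)): arr=[22 4 12 20 7 16] head=3 tail=3 count=6

Answer: 3 3 6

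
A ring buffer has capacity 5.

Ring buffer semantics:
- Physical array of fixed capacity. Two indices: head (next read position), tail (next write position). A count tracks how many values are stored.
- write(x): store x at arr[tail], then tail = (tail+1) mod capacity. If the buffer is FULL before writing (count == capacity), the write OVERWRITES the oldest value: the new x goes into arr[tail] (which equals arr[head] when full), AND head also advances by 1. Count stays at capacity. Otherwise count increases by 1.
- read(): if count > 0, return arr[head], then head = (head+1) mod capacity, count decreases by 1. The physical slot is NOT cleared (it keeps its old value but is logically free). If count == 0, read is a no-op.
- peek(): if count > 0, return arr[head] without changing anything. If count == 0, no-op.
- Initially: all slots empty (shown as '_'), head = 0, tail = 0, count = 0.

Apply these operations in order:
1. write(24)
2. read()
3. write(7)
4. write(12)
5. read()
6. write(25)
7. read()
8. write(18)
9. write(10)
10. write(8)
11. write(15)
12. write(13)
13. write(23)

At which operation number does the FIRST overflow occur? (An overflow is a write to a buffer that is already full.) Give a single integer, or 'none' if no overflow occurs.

After op 1 (write(24)): arr=[24 _ _ _ _] head=0 tail=1 count=1
After op 2 (read()): arr=[24 _ _ _ _] head=1 tail=1 count=0
After op 3 (write(7)): arr=[24 7 _ _ _] head=1 tail=2 count=1
After op 4 (write(12)): arr=[24 7 12 _ _] head=1 tail=3 count=2
After op 5 (read()): arr=[24 7 12 _ _] head=2 tail=3 count=1
After op 6 (write(25)): arr=[24 7 12 25 _] head=2 tail=4 count=2
After op 7 (read()): arr=[24 7 12 25 _] head=3 tail=4 count=1
After op 8 (write(18)): arr=[24 7 12 25 18] head=3 tail=0 count=2
After op 9 (write(10)): arr=[10 7 12 25 18] head=3 tail=1 count=3
After op 10 (write(8)): arr=[10 8 12 25 18] head=3 tail=2 count=4
After op 11 (write(15)): arr=[10 8 15 25 18] head=3 tail=3 count=5
After op 12 (write(13)): arr=[10 8 15 13 18] head=4 tail=4 count=5
After op 13 (write(23)): arr=[10 8 15 13 23] head=0 tail=0 count=5

Answer: 12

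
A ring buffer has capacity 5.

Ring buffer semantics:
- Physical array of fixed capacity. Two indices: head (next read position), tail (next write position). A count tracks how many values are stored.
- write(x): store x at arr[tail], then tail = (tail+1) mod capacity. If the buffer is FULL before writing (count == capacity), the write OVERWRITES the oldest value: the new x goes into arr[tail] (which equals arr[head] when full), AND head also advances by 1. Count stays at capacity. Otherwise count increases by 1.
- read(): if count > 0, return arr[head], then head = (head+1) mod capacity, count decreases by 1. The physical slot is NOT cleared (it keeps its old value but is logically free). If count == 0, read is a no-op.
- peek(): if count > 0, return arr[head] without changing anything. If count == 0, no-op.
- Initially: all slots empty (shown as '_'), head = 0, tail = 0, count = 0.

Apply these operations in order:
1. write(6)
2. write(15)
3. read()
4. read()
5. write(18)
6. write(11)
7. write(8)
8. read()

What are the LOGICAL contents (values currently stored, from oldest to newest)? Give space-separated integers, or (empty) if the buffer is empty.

Answer: 11 8

Derivation:
After op 1 (write(6)): arr=[6 _ _ _ _] head=0 tail=1 count=1
After op 2 (write(15)): arr=[6 15 _ _ _] head=0 tail=2 count=2
After op 3 (read()): arr=[6 15 _ _ _] head=1 tail=2 count=1
After op 4 (read()): arr=[6 15 _ _ _] head=2 tail=2 count=0
After op 5 (write(18)): arr=[6 15 18 _ _] head=2 tail=3 count=1
After op 6 (write(11)): arr=[6 15 18 11 _] head=2 tail=4 count=2
After op 7 (write(8)): arr=[6 15 18 11 8] head=2 tail=0 count=3
After op 8 (read()): arr=[6 15 18 11 8] head=3 tail=0 count=2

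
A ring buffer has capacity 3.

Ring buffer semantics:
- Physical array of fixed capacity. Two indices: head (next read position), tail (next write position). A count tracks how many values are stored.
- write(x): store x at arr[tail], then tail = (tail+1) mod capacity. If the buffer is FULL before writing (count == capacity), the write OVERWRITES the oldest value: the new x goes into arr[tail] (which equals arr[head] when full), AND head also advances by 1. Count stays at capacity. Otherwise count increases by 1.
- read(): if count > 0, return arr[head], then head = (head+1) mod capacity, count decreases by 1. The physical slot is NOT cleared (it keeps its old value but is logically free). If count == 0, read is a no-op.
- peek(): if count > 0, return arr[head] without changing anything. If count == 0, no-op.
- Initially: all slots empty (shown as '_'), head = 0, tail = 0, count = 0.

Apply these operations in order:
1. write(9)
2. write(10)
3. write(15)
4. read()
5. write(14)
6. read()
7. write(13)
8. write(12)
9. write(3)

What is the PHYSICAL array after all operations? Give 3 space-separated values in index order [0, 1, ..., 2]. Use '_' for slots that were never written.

After op 1 (write(9)): arr=[9 _ _] head=0 tail=1 count=1
After op 2 (write(10)): arr=[9 10 _] head=0 tail=2 count=2
After op 3 (write(15)): arr=[9 10 15] head=0 tail=0 count=3
After op 4 (read()): arr=[9 10 15] head=1 tail=0 count=2
After op 5 (write(14)): arr=[14 10 15] head=1 tail=1 count=3
After op 6 (read()): arr=[14 10 15] head=2 tail=1 count=2
After op 7 (write(13)): arr=[14 13 15] head=2 tail=2 count=3
After op 8 (write(12)): arr=[14 13 12] head=0 tail=0 count=3
After op 9 (write(3)): arr=[3 13 12] head=1 tail=1 count=3

Answer: 3 13 12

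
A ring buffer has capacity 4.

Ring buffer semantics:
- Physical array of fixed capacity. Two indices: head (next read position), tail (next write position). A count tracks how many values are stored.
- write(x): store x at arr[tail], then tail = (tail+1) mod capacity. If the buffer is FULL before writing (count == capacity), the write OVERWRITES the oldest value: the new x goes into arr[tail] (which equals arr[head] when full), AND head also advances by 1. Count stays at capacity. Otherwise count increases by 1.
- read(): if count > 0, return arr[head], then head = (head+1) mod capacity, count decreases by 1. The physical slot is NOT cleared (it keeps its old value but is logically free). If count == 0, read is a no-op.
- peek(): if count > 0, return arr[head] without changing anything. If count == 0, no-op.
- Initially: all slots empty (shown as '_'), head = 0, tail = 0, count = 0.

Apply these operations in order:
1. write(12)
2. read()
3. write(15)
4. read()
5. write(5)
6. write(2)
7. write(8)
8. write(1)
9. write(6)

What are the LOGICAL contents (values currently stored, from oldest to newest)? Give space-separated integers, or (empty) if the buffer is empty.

After op 1 (write(12)): arr=[12 _ _ _] head=0 tail=1 count=1
After op 2 (read()): arr=[12 _ _ _] head=1 tail=1 count=0
After op 3 (write(15)): arr=[12 15 _ _] head=1 tail=2 count=1
After op 4 (read()): arr=[12 15 _ _] head=2 tail=2 count=0
After op 5 (write(5)): arr=[12 15 5 _] head=2 tail=3 count=1
After op 6 (write(2)): arr=[12 15 5 2] head=2 tail=0 count=2
After op 7 (write(8)): arr=[8 15 5 2] head=2 tail=1 count=3
After op 8 (write(1)): arr=[8 1 5 2] head=2 tail=2 count=4
After op 9 (write(6)): arr=[8 1 6 2] head=3 tail=3 count=4

Answer: 2 8 1 6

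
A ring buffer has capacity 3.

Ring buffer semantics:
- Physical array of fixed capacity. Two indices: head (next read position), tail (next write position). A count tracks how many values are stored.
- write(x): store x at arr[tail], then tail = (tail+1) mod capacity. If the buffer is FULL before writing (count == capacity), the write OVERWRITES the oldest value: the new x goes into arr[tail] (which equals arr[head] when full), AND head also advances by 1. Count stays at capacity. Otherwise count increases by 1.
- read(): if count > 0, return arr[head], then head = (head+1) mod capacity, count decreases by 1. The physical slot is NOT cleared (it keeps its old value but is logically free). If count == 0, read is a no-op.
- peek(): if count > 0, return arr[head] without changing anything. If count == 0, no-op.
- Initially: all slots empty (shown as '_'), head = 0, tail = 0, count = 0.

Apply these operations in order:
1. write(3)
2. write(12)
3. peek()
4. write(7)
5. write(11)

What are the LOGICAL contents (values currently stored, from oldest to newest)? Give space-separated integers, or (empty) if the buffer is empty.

After op 1 (write(3)): arr=[3 _ _] head=0 tail=1 count=1
After op 2 (write(12)): arr=[3 12 _] head=0 tail=2 count=2
After op 3 (peek()): arr=[3 12 _] head=0 tail=2 count=2
After op 4 (write(7)): arr=[3 12 7] head=0 tail=0 count=3
After op 5 (write(11)): arr=[11 12 7] head=1 tail=1 count=3

Answer: 12 7 11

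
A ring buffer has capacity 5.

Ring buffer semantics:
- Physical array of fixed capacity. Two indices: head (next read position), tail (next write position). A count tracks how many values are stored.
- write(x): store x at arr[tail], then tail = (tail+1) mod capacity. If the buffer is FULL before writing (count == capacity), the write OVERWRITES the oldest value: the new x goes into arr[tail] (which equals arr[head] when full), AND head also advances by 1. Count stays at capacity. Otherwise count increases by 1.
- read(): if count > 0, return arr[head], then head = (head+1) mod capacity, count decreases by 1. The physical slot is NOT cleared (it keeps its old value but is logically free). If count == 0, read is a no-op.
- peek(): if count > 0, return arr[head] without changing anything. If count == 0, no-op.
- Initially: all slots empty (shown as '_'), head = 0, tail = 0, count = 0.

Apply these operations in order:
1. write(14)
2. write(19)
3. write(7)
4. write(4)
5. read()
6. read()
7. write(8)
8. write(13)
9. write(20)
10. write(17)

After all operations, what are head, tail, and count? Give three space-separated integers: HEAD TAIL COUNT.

Answer: 3 3 5

Derivation:
After op 1 (write(14)): arr=[14 _ _ _ _] head=0 tail=1 count=1
After op 2 (write(19)): arr=[14 19 _ _ _] head=0 tail=2 count=2
After op 3 (write(7)): arr=[14 19 7 _ _] head=0 tail=3 count=3
After op 4 (write(4)): arr=[14 19 7 4 _] head=0 tail=4 count=4
After op 5 (read()): arr=[14 19 7 4 _] head=1 tail=4 count=3
After op 6 (read()): arr=[14 19 7 4 _] head=2 tail=4 count=2
After op 7 (write(8)): arr=[14 19 7 4 8] head=2 tail=0 count=3
After op 8 (write(13)): arr=[13 19 7 4 8] head=2 tail=1 count=4
After op 9 (write(20)): arr=[13 20 7 4 8] head=2 tail=2 count=5
After op 10 (write(17)): arr=[13 20 17 4 8] head=3 tail=3 count=5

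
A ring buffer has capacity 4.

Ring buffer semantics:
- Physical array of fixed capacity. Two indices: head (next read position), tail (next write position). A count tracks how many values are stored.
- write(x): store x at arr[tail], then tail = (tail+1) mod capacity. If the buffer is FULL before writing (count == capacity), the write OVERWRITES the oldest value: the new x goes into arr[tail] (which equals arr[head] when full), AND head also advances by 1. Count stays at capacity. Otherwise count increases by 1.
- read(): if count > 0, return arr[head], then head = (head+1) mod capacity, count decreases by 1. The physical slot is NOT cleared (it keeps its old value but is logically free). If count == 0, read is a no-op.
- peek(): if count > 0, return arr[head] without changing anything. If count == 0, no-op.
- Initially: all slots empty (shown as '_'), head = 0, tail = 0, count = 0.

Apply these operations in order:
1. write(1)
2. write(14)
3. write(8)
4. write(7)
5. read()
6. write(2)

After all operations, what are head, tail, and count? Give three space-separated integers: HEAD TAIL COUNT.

After op 1 (write(1)): arr=[1 _ _ _] head=0 tail=1 count=1
After op 2 (write(14)): arr=[1 14 _ _] head=0 tail=2 count=2
After op 3 (write(8)): arr=[1 14 8 _] head=0 tail=3 count=3
After op 4 (write(7)): arr=[1 14 8 7] head=0 tail=0 count=4
After op 5 (read()): arr=[1 14 8 7] head=1 tail=0 count=3
After op 6 (write(2)): arr=[2 14 8 7] head=1 tail=1 count=4

Answer: 1 1 4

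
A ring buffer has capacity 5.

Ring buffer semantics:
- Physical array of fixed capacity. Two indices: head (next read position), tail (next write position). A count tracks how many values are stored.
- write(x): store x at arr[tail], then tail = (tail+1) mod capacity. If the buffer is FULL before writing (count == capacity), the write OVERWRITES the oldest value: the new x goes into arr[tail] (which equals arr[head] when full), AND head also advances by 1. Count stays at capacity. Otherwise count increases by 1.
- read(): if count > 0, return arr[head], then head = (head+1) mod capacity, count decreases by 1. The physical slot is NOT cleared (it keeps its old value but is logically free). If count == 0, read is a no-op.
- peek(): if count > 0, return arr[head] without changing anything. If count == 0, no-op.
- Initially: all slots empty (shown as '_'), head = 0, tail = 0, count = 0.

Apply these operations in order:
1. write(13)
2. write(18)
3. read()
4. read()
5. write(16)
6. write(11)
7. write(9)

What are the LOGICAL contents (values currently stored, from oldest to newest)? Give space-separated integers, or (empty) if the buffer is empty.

Answer: 16 11 9

Derivation:
After op 1 (write(13)): arr=[13 _ _ _ _] head=0 tail=1 count=1
After op 2 (write(18)): arr=[13 18 _ _ _] head=0 tail=2 count=2
After op 3 (read()): arr=[13 18 _ _ _] head=1 tail=2 count=1
After op 4 (read()): arr=[13 18 _ _ _] head=2 tail=2 count=0
After op 5 (write(16)): arr=[13 18 16 _ _] head=2 tail=3 count=1
After op 6 (write(11)): arr=[13 18 16 11 _] head=2 tail=4 count=2
After op 7 (write(9)): arr=[13 18 16 11 9] head=2 tail=0 count=3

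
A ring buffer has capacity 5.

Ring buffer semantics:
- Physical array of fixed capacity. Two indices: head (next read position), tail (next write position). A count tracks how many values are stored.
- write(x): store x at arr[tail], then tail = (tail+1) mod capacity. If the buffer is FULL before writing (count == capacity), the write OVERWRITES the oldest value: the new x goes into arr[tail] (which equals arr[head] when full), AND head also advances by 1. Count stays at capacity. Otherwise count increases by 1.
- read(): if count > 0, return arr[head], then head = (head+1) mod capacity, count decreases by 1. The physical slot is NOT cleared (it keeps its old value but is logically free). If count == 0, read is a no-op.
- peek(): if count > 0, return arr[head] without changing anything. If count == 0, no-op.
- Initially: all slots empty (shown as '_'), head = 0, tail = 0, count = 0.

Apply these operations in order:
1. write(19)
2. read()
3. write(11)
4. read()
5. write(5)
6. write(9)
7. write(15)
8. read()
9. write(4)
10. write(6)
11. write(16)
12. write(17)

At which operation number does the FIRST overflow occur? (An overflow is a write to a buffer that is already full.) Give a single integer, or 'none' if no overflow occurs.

After op 1 (write(19)): arr=[19 _ _ _ _] head=0 tail=1 count=1
After op 2 (read()): arr=[19 _ _ _ _] head=1 tail=1 count=0
After op 3 (write(11)): arr=[19 11 _ _ _] head=1 tail=2 count=1
After op 4 (read()): arr=[19 11 _ _ _] head=2 tail=2 count=0
After op 5 (write(5)): arr=[19 11 5 _ _] head=2 tail=3 count=1
After op 6 (write(9)): arr=[19 11 5 9 _] head=2 tail=4 count=2
After op 7 (write(15)): arr=[19 11 5 9 15] head=2 tail=0 count=3
After op 8 (read()): arr=[19 11 5 9 15] head=3 tail=0 count=2
After op 9 (write(4)): arr=[4 11 5 9 15] head=3 tail=1 count=3
After op 10 (write(6)): arr=[4 6 5 9 15] head=3 tail=2 count=4
After op 11 (write(16)): arr=[4 6 16 9 15] head=3 tail=3 count=5
After op 12 (write(17)): arr=[4 6 16 17 15] head=4 tail=4 count=5

Answer: 12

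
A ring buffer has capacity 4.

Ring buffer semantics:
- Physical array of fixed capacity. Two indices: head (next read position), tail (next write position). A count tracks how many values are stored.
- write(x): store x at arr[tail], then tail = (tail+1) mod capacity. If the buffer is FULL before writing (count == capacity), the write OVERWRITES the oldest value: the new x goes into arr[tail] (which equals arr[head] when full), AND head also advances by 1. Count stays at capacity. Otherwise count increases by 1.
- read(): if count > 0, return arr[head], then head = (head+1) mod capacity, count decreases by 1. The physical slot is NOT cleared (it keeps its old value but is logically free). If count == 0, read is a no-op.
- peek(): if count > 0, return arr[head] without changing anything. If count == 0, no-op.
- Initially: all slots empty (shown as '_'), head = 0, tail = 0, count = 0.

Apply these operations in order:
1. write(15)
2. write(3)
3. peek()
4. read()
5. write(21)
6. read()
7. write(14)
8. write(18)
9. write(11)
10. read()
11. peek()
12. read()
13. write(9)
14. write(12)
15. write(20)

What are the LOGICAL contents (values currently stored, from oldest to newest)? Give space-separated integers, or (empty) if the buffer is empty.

Answer: 11 9 12 20

Derivation:
After op 1 (write(15)): arr=[15 _ _ _] head=0 tail=1 count=1
After op 2 (write(3)): arr=[15 3 _ _] head=0 tail=2 count=2
After op 3 (peek()): arr=[15 3 _ _] head=0 tail=2 count=2
After op 4 (read()): arr=[15 3 _ _] head=1 tail=2 count=1
After op 5 (write(21)): arr=[15 3 21 _] head=1 tail=3 count=2
After op 6 (read()): arr=[15 3 21 _] head=2 tail=3 count=1
After op 7 (write(14)): arr=[15 3 21 14] head=2 tail=0 count=2
After op 8 (write(18)): arr=[18 3 21 14] head=2 tail=1 count=3
After op 9 (write(11)): arr=[18 11 21 14] head=2 tail=2 count=4
After op 10 (read()): arr=[18 11 21 14] head=3 tail=2 count=3
After op 11 (peek()): arr=[18 11 21 14] head=3 tail=2 count=3
After op 12 (read()): arr=[18 11 21 14] head=0 tail=2 count=2
After op 13 (write(9)): arr=[18 11 9 14] head=0 tail=3 count=3
After op 14 (write(12)): arr=[18 11 9 12] head=0 tail=0 count=4
After op 15 (write(20)): arr=[20 11 9 12] head=1 tail=1 count=4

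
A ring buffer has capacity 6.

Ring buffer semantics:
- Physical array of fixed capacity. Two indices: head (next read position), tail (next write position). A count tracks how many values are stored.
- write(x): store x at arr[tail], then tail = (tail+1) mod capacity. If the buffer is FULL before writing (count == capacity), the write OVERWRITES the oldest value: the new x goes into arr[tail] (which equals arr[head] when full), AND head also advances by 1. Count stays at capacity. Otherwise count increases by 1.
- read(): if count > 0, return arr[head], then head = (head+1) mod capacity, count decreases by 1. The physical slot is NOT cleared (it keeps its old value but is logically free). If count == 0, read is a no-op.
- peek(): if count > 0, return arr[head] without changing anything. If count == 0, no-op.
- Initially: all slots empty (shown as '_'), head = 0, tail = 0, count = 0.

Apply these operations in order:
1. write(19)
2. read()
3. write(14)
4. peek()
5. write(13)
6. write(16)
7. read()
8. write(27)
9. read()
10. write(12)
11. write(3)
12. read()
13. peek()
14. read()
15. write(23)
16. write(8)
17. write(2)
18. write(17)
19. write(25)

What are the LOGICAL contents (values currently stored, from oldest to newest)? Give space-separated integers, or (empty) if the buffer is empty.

After op 1 (write(19)): arr=[19 _ _ _ _ _] head=0 tail=1 count=1
After op 2 (read()): arr=[19 _ _ _ _ _] head=1 tail=1 count=0
After op 3 (write(14)): arr=[19 14 _ _ _ _] head=1 tail=2 count=1
After op 4 (peek()): arr=[19 14 _ _ _ _] head=1 tail=2 count=1
After op 5 (write(13)): arr=[19 14 13 _ _ _] head=1 tail=3 count=2
After op 6 (write(16)): arr=[19 14 13 16 _ _] head=1 tail=4 count=3
After op 7 (read()): arr=[19 14 13 16 _ _] head=2 tail=4 count=2
After op 8 (write(27)): arr=[19 14 13 16 27 _] head=2 tail=5 count=3
After op 9 (read()): arr=[19 14 13 16 27 _] head=3 tail=5 count=2
After op 10 (write(12)): arr=[19 14 13 16 27 12] head=3 tail=0 count=3
After op 11 (write(3)): arr=[3 14 13 16 27 12] head=3 tail=1 count=4
After op 12 (read()): arr=[3 14 13 16 27 12] head=4 tail=1 count=3
After op 13 (peek()): arr=[3 14 13 16 27 12] head=4 tail=1 count=3
After op 14 (read()): arr=[3 14 13 16 27 12] head=5 tail=1 count=2
After op 15 (write(23)): arr=[3 23 13 16 27 12] head=5 tail=2 count=3
After op 16 (write(8)): arr=[3 23 8 16 27 12] head=5 tail=3 count=4
After op 17 (write(2)): arr=[3 23 8 2 27 12] head=5 tail=4 count=5
After op 18 (write(17)): arr=[3 23 8 2 17 12] head=5 tail=5 count=6
After op 19 (write(25)): arr=[3 23 8 2 17 25] head=0 tail=0 count=6

Answer: 3 23 8 2 17 25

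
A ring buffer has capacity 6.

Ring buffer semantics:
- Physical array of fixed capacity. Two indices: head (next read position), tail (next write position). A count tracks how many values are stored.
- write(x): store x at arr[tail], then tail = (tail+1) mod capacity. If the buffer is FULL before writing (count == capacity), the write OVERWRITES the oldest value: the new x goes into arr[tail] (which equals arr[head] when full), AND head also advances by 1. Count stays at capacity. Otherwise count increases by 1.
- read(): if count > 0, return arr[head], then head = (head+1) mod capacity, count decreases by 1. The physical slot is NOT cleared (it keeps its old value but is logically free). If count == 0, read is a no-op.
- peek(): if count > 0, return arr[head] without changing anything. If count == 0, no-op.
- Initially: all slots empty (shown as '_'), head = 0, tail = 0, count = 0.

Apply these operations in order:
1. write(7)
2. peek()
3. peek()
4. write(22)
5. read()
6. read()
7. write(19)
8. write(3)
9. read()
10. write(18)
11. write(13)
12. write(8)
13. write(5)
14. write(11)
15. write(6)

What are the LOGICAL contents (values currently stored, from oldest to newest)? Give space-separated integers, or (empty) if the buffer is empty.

Answer: 18 13 8 5 11 6

Derivation:
After op 1 (write(7)): arr=[7 _ _ _ _ _] head=0 tail=1 count=1
After op 2 (peek()): arr=[7 _ _ _ _ _] head=0 tail=1 count=1
After op 3 (peek()): arr=[7 _ _ _ _ _] head=0 tail=1 count=1
After op 4 (write(22)): arr=[7 22 _ _ _ _] head=0 tail=2 count=2
After op 5 (read()): arr=[7 22 _ _ _ _] head=1 tail=2 count=1
After op 6 (read()): arr=[7 22 _ _ _ _] head=2 tail=2 count=0
After op 7 (write(19)): arr=[7 22 19 _ _ _] head=2 tail=3 count=1
After op 8 (write(3)): arr=[7 22 19 3 _ _] head=2 tail=4 count=2
After op 9 (read()): arr=[7 22 19 3 _ _] head=3 tail=4 count=1
After op 10 (write(18)): arr=[7 22 19 3 18 _] head=3 tail=5 count=2
After op 11 (write(13)): arr=[7 22 19 3 18 13] head=3 tail=0 count=3
After op 12 (write(8)): arr=[8 22 19 3 18 13] head=3 tail=1 count=4
After op 13 (write(5)): arr=[8 5 19 3 18 13] head=3 tail=2 count=5
After op 14 (write(11)): arr=[8 5 11 3 18 13] head=3 tail=3 count=6
After op 15 (write(6)): arr=[8 5 11 6 18 13] head=4 tail=4 count=6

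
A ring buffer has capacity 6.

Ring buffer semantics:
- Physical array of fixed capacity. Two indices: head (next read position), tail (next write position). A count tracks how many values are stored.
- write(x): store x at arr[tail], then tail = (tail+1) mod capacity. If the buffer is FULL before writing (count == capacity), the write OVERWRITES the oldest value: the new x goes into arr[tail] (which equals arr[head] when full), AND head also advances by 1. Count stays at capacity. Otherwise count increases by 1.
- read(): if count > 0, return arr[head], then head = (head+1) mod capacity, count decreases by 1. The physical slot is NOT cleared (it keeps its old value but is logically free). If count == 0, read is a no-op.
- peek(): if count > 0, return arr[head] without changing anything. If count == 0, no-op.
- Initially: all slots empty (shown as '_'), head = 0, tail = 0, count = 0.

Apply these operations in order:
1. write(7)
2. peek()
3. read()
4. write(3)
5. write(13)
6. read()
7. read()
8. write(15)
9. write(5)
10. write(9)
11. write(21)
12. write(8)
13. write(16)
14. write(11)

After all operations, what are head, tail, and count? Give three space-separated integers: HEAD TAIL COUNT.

Answer: 4 4 6

Derivation:
After op 1 (write(7)): arr=[7 _ _ _ _ _] head=0 tail=1 count=1
After op 2 (peek()): arr=[7 _ _ _ _ _] head=0 tail=1 count=1
After op 3 (read()): arr=[7 _ _ _ _ _] head=1 tail=1 count=0
After op 4 (write(3)): arr=[7 3 _ _ _ _] head=1 tail=2 count=1
After op 5 (write(13)): arr=[7 3 13 _ _ _] head=1 tail=3 count=2
After op 6 (read()): arr=[7 3 13 _ _ _] head=2 tail=3 count=1
After op 7 (read()): arr=[7 3 13 _ _ _] head=3 tail=3 count=0
After op 8 (write(15)): arr=[7 3 13 15 _ _] head=3 tail=4 count=1
After op 9 (write(5)): arr=[7 3 13 15 5 _] head=3 tail=5 count=2
After op 10 (write(9)): arr=[7 3 13 15 5 9] head=3 tail=0 count=3
After op 11 (write(21)): arr=[21 3 13 15 5 9] head=3 tail=1 count=4
After op 12 (write(8)): arr=[21 8 13 15 5 9] head=3 tail=2 count=5
After op 13 (write(16)): arr=[21 8 16 15 5 9] head=3 tail=3 count=6
After op 14 (write(11)): arr=[21 8 16 11 5 9] head=4 tail=4 count=6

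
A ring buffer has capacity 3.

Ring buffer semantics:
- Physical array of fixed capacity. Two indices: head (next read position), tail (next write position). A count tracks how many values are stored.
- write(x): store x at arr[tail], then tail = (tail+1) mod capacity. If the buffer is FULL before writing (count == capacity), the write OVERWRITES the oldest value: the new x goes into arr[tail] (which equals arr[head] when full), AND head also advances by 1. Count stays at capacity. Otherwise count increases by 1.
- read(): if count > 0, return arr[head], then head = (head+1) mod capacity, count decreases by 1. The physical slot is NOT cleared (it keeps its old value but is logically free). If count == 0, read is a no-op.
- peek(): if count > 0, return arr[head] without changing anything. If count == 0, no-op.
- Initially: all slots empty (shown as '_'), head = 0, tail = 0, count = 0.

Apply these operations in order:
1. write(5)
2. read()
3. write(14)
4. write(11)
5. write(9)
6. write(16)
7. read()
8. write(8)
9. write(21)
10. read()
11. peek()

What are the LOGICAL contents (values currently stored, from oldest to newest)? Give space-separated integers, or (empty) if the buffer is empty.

Answer: 8 21

Derivation:
After op 1 (write(5)): arr=[5 _ _] head=0 tail=1 count=1
After op 2 (read()): arr=[5 _ _] head=1 tail=1 count=0
After op 3 (write(14)): arr=[5 14 _] head=1 tail=2 count=1
After op 4 (write(11)): arr=[5 14 11] head=1 tail=0 count=2
After op 5 (write(9)): arr=[9 14 11] head=1 tail=1 count=3
After op 6 (write(16)): arr=[9 16 11] head=2 tail=2 count=3
After op 7 (read()): arr=[9 16 11] head=0 tail=2 count=2
After op 8 (write(8)): arr=[9 16 8] head=0 tail=0 count=3
After op 9 (write(21)): arr=[21 16 8] head=1 tail=1 count=3
After op 10 (read()): arr=[21 16 8] head=2 tail=1 count=2
After op 11 (peek()): arr=[21 16 8] head=2 tail=1 count=2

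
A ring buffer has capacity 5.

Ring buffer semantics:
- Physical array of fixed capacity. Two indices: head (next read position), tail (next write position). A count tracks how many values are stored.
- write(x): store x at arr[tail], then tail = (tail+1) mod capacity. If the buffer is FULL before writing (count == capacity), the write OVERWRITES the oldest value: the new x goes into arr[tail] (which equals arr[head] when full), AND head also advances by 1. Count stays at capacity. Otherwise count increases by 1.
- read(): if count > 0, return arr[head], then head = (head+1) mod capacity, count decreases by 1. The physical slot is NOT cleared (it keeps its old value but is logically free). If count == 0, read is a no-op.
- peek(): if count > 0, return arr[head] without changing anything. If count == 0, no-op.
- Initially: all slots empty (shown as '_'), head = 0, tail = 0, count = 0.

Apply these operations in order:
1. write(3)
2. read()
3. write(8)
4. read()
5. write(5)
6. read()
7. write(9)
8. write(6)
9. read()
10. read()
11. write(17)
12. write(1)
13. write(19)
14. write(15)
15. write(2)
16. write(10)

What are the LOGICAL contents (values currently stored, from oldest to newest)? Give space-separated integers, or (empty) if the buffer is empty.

Answer: 1 19 15 2 10

Derivation:
After op 1 (write(3)): arr=[3 _ _ _ _] head=0 tail=1 count=1
After op 2 (read()): arr=[3 _ _ _ _] head=1 tail=1 count=0
After op 3 (write(8)): arr=[3 8 _ _ _] head=1 tail=2 count=1
After op 4 (read()): arr=[3 8 _ _ _] head=2 tail=2 count=0
After op 5 (write(5)): arr=[3 8 5 _ _] head=2 tail=3 count=1
After op 6 (read()): arr=[3 8 5 _ _] head=3 tail=3 count=0
After op 7 (write(9)): arr=[3 8 5 9 _] head=3 tail=4 count=1
After op 8 (write(6)): arr=[3 8 5 9 6] head=3 tail=0 count=2
After op 9 (read()): arr=[3 8 5 9 6] head=4 tail=0 count=1
After op 10 (read()): arr=[3 8 5 9 6] head=0 tail=0 count=0
After op 11 (write(17)): arr=[17 8 5 9 6] head=0 tail=1 count=1
After op 12 (write(1)): arr=[17 1 5 9 6] head=0 tail=2 count=2
After op 13 (write(19)): arr=[17 1 19 9 6] head=0 tail=3 count=3
After op 14 (write(15)): arr=[17 1 19 15 6] head=0 tail=4 count=4
After op 15 (write(2)): arr=[17 1 19 15 2] head=0 tail=0 count=5
After op 16 (write(10)): arr=[10 1 19 15 2] head=1 tail=1 count=5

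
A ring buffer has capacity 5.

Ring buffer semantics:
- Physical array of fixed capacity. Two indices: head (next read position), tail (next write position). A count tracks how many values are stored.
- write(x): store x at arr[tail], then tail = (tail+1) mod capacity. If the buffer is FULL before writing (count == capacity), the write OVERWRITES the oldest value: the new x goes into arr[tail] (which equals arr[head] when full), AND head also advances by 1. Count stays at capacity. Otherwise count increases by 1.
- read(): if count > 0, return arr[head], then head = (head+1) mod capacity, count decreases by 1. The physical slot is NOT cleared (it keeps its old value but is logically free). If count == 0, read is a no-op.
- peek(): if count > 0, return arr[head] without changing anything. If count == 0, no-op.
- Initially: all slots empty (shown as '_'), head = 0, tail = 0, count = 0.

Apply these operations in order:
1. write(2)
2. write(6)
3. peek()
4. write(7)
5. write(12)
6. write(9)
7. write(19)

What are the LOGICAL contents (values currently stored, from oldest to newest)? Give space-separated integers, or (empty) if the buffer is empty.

Answer: 6 7 12 9 19

Derivation:
After op 1 (write(2)): arr=[2 _ _ _ _] head=0 tail=1 count=1
After op 2 (write(6)): arr=[2 6 _ _ _] head=0 tail=2 count=2
After op 3 (peek()): arr=[2 6 _ _ _] head=0 tail=2 count=2
After op 4 (write(7)): arr=[2 6 7 _ _] head=0 tail=3 count=3
After op 5 (write(12)): arr=[2 6 7 12 _] head=0 tail=4 count=4
After op 6 (write(9)): arr=[2 6 7 12 9] head=0 tail=0 count=5
After op 7 (write(19)): arr=[19 6 7 12 9] head=1 tail=1 count=5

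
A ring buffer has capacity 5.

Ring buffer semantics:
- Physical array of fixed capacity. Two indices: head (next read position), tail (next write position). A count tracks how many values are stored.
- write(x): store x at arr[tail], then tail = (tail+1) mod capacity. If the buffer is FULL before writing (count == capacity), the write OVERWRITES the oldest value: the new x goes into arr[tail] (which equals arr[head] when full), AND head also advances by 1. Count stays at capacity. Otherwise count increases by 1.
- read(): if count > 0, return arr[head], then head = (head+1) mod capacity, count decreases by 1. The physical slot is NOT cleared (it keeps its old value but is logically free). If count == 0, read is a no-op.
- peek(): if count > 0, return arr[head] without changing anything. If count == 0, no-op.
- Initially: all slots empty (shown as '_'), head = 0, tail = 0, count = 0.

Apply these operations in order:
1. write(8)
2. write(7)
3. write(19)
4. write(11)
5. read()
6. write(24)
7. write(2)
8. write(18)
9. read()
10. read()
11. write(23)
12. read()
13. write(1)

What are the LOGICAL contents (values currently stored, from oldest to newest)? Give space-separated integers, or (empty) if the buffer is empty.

Answer: 2 18 23 1

Derivation:
After op 1 (write(8)): arr=[8 _ _ _ _] head=0 tail=1 count=1
After op 2 (write(7)): arr=[8 7 _ _ _] head=0 tail=2 count=2
After op 3 (write(19)): arr=[8 7 19 _ _] head=0 tail=3 count=3
After op 4 (write(11)): arr=[8 7 19 11 _] head=0 tail=4 count=4
After op 5 (read()): arr=[8 7 19 11 _] head=1 tail=4 count=3
After op 6 (write(24)): arr=[8 7 19 11 24] head=1 tail=0 count=4
After op 7 (write(2)): arr=[2 7 19 11 24] head=1 tail=1 count=5
After op 8 (write(18)): arr=[2 18 19 11 24] head=2 tail=2 count=5
After op 9 (read()): arr=[2 18 19 11 24] head=3 tail=2 count=4
After op 10 (read()): arr=[2 18 19 11 24] head=4 tail=2 count=3
After op 11 (write(23)): arr=[2 18 23 11 24] head=4 tail=3 count=4
After op 12 (read()): arr=[2 18 23 11 24] head=0 tail=3 count=3
After op 13 (write(1)): arr=[2 18 23 1 24] head=0 tail=4 count=4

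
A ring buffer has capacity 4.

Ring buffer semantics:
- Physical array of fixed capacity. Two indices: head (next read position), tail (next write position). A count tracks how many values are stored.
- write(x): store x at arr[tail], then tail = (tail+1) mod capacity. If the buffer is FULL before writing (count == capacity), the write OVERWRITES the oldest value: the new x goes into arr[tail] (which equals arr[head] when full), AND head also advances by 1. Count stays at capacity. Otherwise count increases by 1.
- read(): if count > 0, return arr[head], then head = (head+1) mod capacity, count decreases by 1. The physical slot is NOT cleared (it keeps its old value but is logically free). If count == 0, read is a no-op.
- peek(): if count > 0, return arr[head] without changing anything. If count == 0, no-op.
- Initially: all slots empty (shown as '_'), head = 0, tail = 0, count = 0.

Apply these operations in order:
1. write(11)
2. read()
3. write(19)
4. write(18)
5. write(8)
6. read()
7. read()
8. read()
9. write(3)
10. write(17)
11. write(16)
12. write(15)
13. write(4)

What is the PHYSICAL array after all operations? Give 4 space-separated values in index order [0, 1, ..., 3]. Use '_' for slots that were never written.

Answer: 4 17 16 15

Derivation:
After op 1 (write(11)): arr=[11 _ _ _] head=0 tail=1 count=1
After op 2 (read()): arr=[11 _ _ _] head=1 tail=1 count=0
After op 3 (write(19)): arr=[11 19 _ _] head=1 tail=2 count=1
After op 4 (write(18)): arr=[11 19 18 _] head=1 tail=3 count=2
After op 5 (write(8)): arr=[11 19 18 8] head=1 tail=0 count=3
After op 6 (read()): arr=[11 19 18 8] head=2 tail=0 count=2
After op 7 (read()): arr=[11 19 18 8] head=3 tail=0 count=1
After op 8 (read()): arr=[11 19 18 8] head=0 tail=0 count=0
After op 9 (write(3)): arr=[3 19 18 8] head=0 tail=1 count=1
After op 10 (write(17)): arr=[3 17 18 8] head=0 tail=2 count=2
After op 11 (write(16)): arr=[3 17 16 8] head=0 tail=3 count=3
After op 12 (write(15)): arr=[3 17 16 15] head=0 tail=0 count=4
After op 13 (write(4)): arr=[4 17 16 15] head=1 tail=1 count=4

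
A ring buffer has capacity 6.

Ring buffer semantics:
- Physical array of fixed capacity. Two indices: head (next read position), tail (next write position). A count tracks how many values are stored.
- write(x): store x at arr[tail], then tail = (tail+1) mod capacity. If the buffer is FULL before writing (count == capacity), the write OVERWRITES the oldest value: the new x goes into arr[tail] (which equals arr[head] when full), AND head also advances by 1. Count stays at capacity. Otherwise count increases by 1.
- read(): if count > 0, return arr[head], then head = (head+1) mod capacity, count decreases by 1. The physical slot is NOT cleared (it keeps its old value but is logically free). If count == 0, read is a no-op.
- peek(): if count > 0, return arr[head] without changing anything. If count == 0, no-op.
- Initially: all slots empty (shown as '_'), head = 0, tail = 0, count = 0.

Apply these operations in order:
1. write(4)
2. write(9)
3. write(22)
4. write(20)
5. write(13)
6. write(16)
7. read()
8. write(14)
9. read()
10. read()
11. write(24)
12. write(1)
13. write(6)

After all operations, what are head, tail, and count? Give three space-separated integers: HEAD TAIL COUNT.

After op 1 (write(4)): arr=[4 _ _ _ _ _] head=0 tail=1 count=1
After op 2 (write(9)): arr=[4 9 _ _ _ _] head=0 tail=2 count=2
After op 3 (write(22)): arr=[4 9 22 _ _ _] head=0 tail=3 count=3
After op 4 (write(20)): arr=[4 9 22 20 _ _] head=0 tail=4 count=4
After op 5 (write(13)): arr=[4 9 22 20 13 _] head=0 tail=5 count=5
After op 6 (write(16)): arr=[4 9 22 20 13 16] head=0 tail=0 count=6
After op 7 (read()): arr=[4 9 22 20 13 16] head=1 tail=0 count=5
After op 8 (write(14)): arr=[14 9 22 20 13 16] head=1 tail=1 count=6
After op 9 (read()): arr=[14 9 22 20 13 16] head=2 tail=1 count=5
After op 10 (read()): arr=[14 9 22 20 13 16] head=3 tail=1 count=4
After op 11 (write(24)): arr=[14 24 22 20 13 16] head=3 tail=2 count=5
After op 12 (write(1)): arr=[14 24 1 20 13 16] head=3 tail=3 count=6
After op 13 (write(6)): arr=[14 24 1 6 13 16] head=4 tail=4 count=6

Answer: 4 4 6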